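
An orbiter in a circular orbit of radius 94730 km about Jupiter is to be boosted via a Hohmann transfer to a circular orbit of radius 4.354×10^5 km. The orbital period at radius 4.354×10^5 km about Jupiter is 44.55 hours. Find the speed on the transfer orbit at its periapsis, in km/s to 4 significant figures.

From Kepler's third law T² = 4π²r³/μ at r = 4.354×10^5 km, T = 44.55 hours = 44.55 × 3600 s = 1.6038×10^5 s: μ = 4π²r³/T² = 1.26685×10^8 km³/s².
The Hohmann ellipse has a_t = (r₁ + r₂)/2 = 2.65065×10^5 km.
At periapsis, r = 94730 km.
Vis-viva: v = √[μ(2/r − 1/a_t)] = √[1.26685×10^8 × (2/94730 − 1/2.65065×10^5)] = 46.87 km/s.

v = 46.87 km/s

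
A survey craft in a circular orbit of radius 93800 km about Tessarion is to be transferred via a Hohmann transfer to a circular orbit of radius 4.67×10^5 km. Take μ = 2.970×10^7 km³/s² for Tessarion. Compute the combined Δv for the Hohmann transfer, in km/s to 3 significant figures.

Δv = 8.53 km/s

The Hohmann ellipse has a_t = (r₁ + r₂)/2 = 2.804×10^5 km.
Circular speed at r₁: v₁ = √(μ/r₁) = √(2.970×10^7/93800) = 17.79 km/s.
On the transfer ellipse at r₁, v² = μ(2/r − 1/a) gives v_p = √[μ(2/r₁ − 1/a_t)] = 22.96 km/s.
First burn Δv₁ = |v_p − v₁| = 5.170 km/s.
Circular speed at r₂: v₂ = √(μ/r₂) = 7.9748 km/s.
Transfer-orbit speed at r₂: v_a = √[μ(2/r₂ − 1/a_t)] = 4.6125 km/s.
Second burn Δv₂ = |v₂ − v_a| = 3.362 km/s.
Δv = Δv₁ + Δv₂ = 5.170 + 3.362 = 8.532 km/s.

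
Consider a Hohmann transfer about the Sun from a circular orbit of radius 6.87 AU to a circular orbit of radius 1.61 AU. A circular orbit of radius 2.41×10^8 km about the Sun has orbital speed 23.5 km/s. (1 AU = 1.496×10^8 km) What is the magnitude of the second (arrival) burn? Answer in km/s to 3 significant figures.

From the circular-orbit relation v² = μ/r at r = 2.41×10^8 km: μ = v²r = (23.5)² × 2.41×10^8 = 1.33092×10^11 km³/s².
In km: r₁ = 6.87 × 1.496×10^8 = 1.027752×10^9 km; r₂ = 1.61 × 1.496×10^8 = 2.40856×10^8 km.
Transfer-ellipse semi-major axis a_t = (r₁ + r₂)/2 = (1.027752×10^9 + 2.40856×10^8)/2 = 6.34304×10^8 km.
On the circular orbit at r = 2.40856×10^8 km, v_c = √(μ/r) = 23.507 km/s.
Transfer-orbit speed at the same r (vis-viva, a = a_t): v_t = √[μ(2/r − 1/a_t)] = 29.922 km/s.
Δv₂ = |v_t − v_c| = |29.922 − 23.507| = 6.415 km/s.

Δv₂ = 6.42 km/s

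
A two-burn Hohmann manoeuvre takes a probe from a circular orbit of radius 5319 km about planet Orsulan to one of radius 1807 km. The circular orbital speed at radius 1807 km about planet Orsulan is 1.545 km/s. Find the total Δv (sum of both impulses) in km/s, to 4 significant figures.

From the circular-orbit relation v² = μ/r at r = 1807 km: μ = v²r = (1.545)² × 1807 = 4313.35 km³/s².
The Hohmann ellipse has a_t = (r₁ + r₂)/2 = 3563 km.
At r₁ the circular-orbit speed is v₁ = √(μ/r₁) = 0.9005 km/s.
Transfer-orbit speed at r₁ (vis-viva equation): v_a = √[μ(2/r₁ − 1/a_t)] = 0.6413 km/s.
First burn Δv₁ = |v_a − v₁| = 0.2592 km/s.
At r₂, v₂ = √(μ/r₂) = 1.5450 km/s.
Transfer-orbit speed at r₂: v_p = √[μ(2/r₂ − 1/a_t)] = 1.8877 km/s.
Second burn Δv₂ = |v₂ − v_p| = 0.3427 km/s.
Total Δv = Δv₁ + Δv₂ = 0.6019 km/s.

Δv = 0.6019 km/s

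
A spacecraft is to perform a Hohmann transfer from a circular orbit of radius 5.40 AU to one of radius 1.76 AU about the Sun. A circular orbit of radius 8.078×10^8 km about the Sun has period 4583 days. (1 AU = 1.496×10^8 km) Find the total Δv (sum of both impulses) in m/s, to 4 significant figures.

From Kepler's third law T² = 4π²r³/μ at r = 8.078×10^8 km, T = 4583 days = 4583 × 86400 s = 3.959712×10^8 s: μ = 4π²r³/T² = 1.32722×10^11 km³/s².
In km: r₁ = 5.40 × 1.496×10^8 = 8.0784×10^8 km; r₂ = 1.76 × 1.496×10^8 = 2.63296×10^8 km.
Transfer-ellipse semi-major axis a_t = (r₁ + r₂)/2 = (8.0784×10^8 + 2.63296×10^8)/2 = 5.35568×10^8 km.
Circular speed at r₁: v₁ = √(μ/r₁) = √(1.32722×10^11/8.0784×10^8) = 12.81768 km/s.
On the transfer ellipse at r₁, vis-viva gives v_a = √[μ(2/r₁ − 1/a_t)] = 8.987195 km/s.
First burn Δv₁ = |v_a − v₁| = 3.830 km/s.
Circular speed at r₂: v₂ = √(μ/r₂) = 22.4517 km/s.
Transfer-orbit speed at r₂: v_p = √[μ(2/r₂ − 1/a_t)] = 27.5743 km/s.
Second burn Δv₂ = |v₂ − v_p| = 5.123 km/s.
Total Δv = Δv₁ + Δv₂ = 8.953 km/s.

Δv = 8953 m/s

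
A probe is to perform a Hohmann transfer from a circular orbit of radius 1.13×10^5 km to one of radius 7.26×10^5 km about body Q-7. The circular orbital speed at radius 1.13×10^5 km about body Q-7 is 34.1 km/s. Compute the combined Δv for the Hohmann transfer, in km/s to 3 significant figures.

Δv = 17.2 km/s

From the circular-orbit relation v² = μ/r at r = 1.13×10^5 km: μ = v²r = (34.1)² × 1.13×10^5 = 1.31398×10^8 km³/s².
The Hohmann ellipse has a_t = (r₁ + r₂)/2 = 4.195×10^5 km.
Circular speed at r₁: v₁ = √(μ/r₁) = √(1.31398×10^8/1.130×10^5) = 34.10 km/s.
Transfer-orbit speed at r₁ (vis-viva equation): v_p = √[μ(2/r₁ − 1/a_t)] = 44.86 km/s.
First burn Δv₁ = |v_p − v₁| = 10.76 km/s.
Circular speed at r₂: v₂ = √(μ/r₂) = 13.453 km/s.
Transfer-orbit speed at r₂: v_a = √[μ(2/r₂ − 1/a_t)] = 6.9823 km/s.
Second burn Δv₂ = |v₂ − v_a| = 6.471 km/s.
Total Δv = Δv₁ + Δv₂ = 17.23 km/s.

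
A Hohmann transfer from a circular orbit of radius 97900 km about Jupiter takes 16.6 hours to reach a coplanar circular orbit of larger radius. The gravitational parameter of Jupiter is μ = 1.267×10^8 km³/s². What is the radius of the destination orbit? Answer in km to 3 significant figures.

r₂ = 6.18×10^5 km

Transfer time t = 16.6 hours = 59760 s, and t = π√(a_t³/μ).
So a_t = (μ t²/π²)^(1/3) = (1.267×10^8 × (59760)² / π²)^(1/3) = 3.5790×10^5 km.
Since a_t = (r₁ + r₂)/2, r₂ = 2a_t − r₁ = 2×3.5790×10^5 − 97900 = 6.179×10^5 km.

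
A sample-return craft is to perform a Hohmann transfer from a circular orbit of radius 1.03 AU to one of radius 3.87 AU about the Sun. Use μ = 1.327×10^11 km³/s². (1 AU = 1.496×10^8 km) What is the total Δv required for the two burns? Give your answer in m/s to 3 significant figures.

Δv = 12900 m/s

In km: r₁ = 1.03 × 1.496×10^8 = 1.54088×10^8 km; r₂ = 3.87 × 1.496×10^8 = 5.78952×10^8 km.
The Hohmann ellipse has a_t = (r₁ + r₂)/2 = 3.6652×10^8 km.
At r₁ the circular-orbit speed is v₁ = √(μ/r₁) = 29.346 km/s.
On the transfer ellipse at r₁, vis-viva gives v_p = √[μ(2/r₁ − 1/a_t)] = 36.883 km/s.
First burn Δv₁ = |v_p − v₁| = 7.537 km/s.
At r₂, v₂ = √(μ/r₂) = 15.1396 km/s.
Transfer-orbit speed at r₂: v_a = √[μ(2/r₂ − 1/a_t)] = 9.81634 km/s.
Second burn Δv₂ = |v₂ − v_a| = 5.323 km/s.
Δv = Δv₁ + Δv₂ = 7.537 + 5.323 = 12.86 km/s.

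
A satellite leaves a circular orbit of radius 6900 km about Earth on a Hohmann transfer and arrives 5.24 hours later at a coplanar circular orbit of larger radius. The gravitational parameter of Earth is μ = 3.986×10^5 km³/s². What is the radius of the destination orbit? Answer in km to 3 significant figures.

Transfer time t = 5.24 hours = 18864 s, and t = π√(a_t³/μ).
So a_t = (μ t²/π²)^(1/3) = (3.986×10^5 × (18864)² / π²)^(1/3) = 24313 km.
Since a_t = (r₁ + r₂)/2, r₂ = 2a_t − r₁ = 2×24313 − 6900 = 41726 km.

r₂ = 41700 km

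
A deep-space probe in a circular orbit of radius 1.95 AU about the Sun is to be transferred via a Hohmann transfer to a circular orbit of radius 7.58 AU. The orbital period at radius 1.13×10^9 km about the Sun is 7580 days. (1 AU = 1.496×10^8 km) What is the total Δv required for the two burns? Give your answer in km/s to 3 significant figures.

Δv = 9.47 km/s

From Kepler's third law T² = 4π²r³/μ at r = 1.13×10^9 km, T = 7580 days = 7580 × 86400 s = 6.54912×10^8 s: μ = 4π²r³/T² = 1.32810×10^11 km³/s².
In km: r₁ = 1.95 × 1.496×10^8 = 2.9172×10^8 km; r₂ = 7.58 × 1.496×10^8 = 1.133968×10^9 km.
The Hohmann ellipse has a_t = (r₁ + r₂)/2 = 7.12844×10^8 km.
Circular speed at r₁: v₁ = √(μ/r₁) = √(1.32810×10^11/2.9172×10^8) = 21.337 km/s.
Transfer-orbit speed at r₁ (vis-viva equation): v_p = √[μ(2/r₁ − 1/a_t)] = 26.911 km/s.
First burn Δv₁ = |v_p − v₁| = 5.574 km/s.
Circular speed at r₂: v₂ = √(μ/r₂) = 10.822 km/s.
Transfer-orbit speed at r₂: v_a = √[μ(2/r₂ − 1/a_t)] = 6.9231 km/s.
Second burn Δv₂ = |v₂ − v_a| = 3.899 km/s.
Δv = Δv₁ + Δv₂ = 5.574 + 3.899 = 9.473 km/s.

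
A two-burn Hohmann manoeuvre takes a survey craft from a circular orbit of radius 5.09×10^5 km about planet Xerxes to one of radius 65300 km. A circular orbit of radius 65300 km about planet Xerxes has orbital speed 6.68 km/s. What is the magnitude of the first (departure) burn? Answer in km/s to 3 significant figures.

From the circular-orbit relation v² = μ/r at r = 65300 km: μ = v²r = (6.68)² × 65300 = 2.91384×10^6 km³/s².
Semi-major axis of the transfer orbit: a_t = (5.090×10^5 + 65300)/2 = 2.8715×10^5 km.
On the circular orbit at r = 5.090×10^5 km, v_c = √(μ/r) = 2.393 km/s.
Transfer-orbit speed at the same r (vis-viva, a = a_t): v_t = √[μ(2/r − 1/a_t)] = 1.141 km/s.
Δv₁ = |v_t − v_c| = |1.141 − 2.393| = 1.252 km/s.

Δv₁ = 1.25 km/s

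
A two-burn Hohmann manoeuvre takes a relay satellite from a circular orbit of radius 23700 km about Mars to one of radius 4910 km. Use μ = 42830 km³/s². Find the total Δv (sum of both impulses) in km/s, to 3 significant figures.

Semi-major axis of the transfer orbit: a_t = (23700 + 4910)/2 = 14305 km.
Circular speed at r₁: v₁ = √(μ/r₁) = √(42830/23700) = 1.3443 km/s.
On the transfer ellipse at r₁, vis-viva gives v_a = √[μ(2/r₁ − 1/a_t)] = 0.78758 km/s.
First burn Δv₁ = |v_a − v₁| = 0.5567 km/s.
Circular speed at r₂: v₂ = √(μ/r₂) = 2.9535 km/s.
Transfer-orbit speed at r₂: v_p = √[μ(2/r₂ − 1/a_t)] = 3.8016 km/s.
Second burn Δv₂ = |v₂ − v_p| = 0.8481 km/s.
Total Δv = Δv₁ + Δv₂ = 1.405 km/s.

Δv = 1.40 km/s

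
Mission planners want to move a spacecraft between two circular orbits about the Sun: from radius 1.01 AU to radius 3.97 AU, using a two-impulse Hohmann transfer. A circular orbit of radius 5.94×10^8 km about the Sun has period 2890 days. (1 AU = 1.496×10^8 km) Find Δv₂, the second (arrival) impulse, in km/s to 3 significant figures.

Δv₂ = 5.43 km/s

From Kepler's third law T² = 4π²r³/μ at r = 5.94×10^8 km, T = 2890 days = 2890 × 86400 s = 2.49696×10^8 s: μ = 4π²r³/T² = 1.32708×10^11 km³/s².
In km: r₁ = 1.01 × 1.496×10^8 = 1.51096×10^8 km; r₂ = 3.97 × 1.496×10^8 = 5.93912×10^8 km.
The Hohmann ellipse has a_t = (r₁ + r₂)/2 = 3.72504×10^8 km.
On the circular orbit at r = 5.93912×10^8 km, v_c = √(μ/r) = 14.948 km/s.
Transfer-orbit speed at the same r (vis-viva, a = a_t): v_t = √[μ(2/r − 1/a_t)] = 9.5202 km/s.
Δv₂ = |v_t − v_c| = |9.5202 − 14.948| = 5.428 km/s.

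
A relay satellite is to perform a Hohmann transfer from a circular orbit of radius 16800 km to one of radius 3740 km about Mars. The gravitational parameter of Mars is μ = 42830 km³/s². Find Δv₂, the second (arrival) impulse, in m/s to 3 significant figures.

The Hohmann ellipse has a_t = (r₁ + r₂)/2 = 10270 km.
Circular speed at r = 3740 km: v_c = √(μ/r) = 3.3841 km/s.
Transfer-orbit speed at the same r (vis-viva, a = a_t): v_t = √[μ(2/r − 1/a_t)] = 4.3282 km/s.
Δv₂ = |v_t − v_c| = |4.3282 − 3.3841| = 0.9441 km/s.

Δv₂ = 944 m/s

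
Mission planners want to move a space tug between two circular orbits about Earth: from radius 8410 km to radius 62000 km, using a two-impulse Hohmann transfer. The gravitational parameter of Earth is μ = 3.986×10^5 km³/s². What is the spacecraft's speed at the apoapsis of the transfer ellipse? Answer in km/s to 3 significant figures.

v = 1.24 km/s

Semi-major axis of the transfer orbit: a_t = (8410 + 62000)/2 = 35205 km.
The apoapsis of the transfer ellipse is at r = 62000 km.
From the vis-viva equation, v = √[μ(2/r − 1/a_t)] = 1.239 km/s.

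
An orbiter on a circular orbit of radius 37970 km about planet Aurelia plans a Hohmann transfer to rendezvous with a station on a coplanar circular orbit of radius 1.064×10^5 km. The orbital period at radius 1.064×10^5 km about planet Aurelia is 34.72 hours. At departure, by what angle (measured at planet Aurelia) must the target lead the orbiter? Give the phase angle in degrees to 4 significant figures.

From Kepler's third law T² = 4π²r³/μ at r = 1.064×10^5 km, T = 34.72 hours = 34.72 × 3600 s = 1.24992×10^5 s: μ = 4π²r³/T² = 3.04383×10^6 km³/s².
Transfer-ellipse semi-major axis a_t = (r₁ + r₂)/2 = (37970 + 1.064×10^5)/2 = 72185 km.
The half-period of the transfer ellipse is t = π√(a_t³/μ) = 34923 s.
Target angular speed ω₂ = √(μ/r₂³) = 5.0269×10^-5 rad/s.
Angle swept by the target during transfer: ω₂·t = 1.7555 rad = 100.58°.
The orbiter traverses 180° on the transfer ellipse, so the target must lead by 180° − 100.58° = 79.42°.

φ = 79.42°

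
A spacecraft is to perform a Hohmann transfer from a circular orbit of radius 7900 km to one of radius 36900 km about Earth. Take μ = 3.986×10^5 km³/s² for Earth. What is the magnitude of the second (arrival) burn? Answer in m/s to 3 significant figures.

Semi-major axis of the transfer orbit: a_t = (7900 + 36900)/2 = 22400 km.
Circular speed at r = 36900 km: v_c = √(μ/r) = 3.287 km/s.
Vis-viva on the transfer ellipse at r = 36900 km gives v_t = √[μ(2/r − 1/a_t)] = 1.952 km/s.
Δv₂ = |v_t − v_c| = |1.952 − 3.287| = 1.335 km/s.

Δv₂ = 1330 m/s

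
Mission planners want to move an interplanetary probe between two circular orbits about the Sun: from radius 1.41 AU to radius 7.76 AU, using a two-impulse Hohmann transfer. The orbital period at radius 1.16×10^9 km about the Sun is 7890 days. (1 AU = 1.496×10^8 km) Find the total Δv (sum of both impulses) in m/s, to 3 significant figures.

From Kepler's third law T² = 4π²r³/μ at r = 1.16×10^9 km, T = 7890 days = 7890 × 86400 s = 6.81696×10^8 s: μ = 4π²r³/T² = 1.32603×10^11 km³/s².
In km: r₁ = 1.41 × 1.496×10^8 = 2.10936×10^8 km; r₂ = 7.76 × 1.496×10^8 = 1.160896×10^9 km.
The Hohmann ellipse has a_t = (r₁ + r₂)/2 = 6.85916×10^8 km.
At r₁ the circular-orbit speed is v₁ = √(μ/r₁) = 25.0727 km/s.
Transfer-orbit speed at r₁ (vis-viva equation): v_p = √[μ(2/r₁ − 1/a_t)] = 32.6183 km/s.
First burn Δv₁ = |v_p − v₁| = 7.546 km/s.
At r₂, v₂ = √(μ/r₂) = 10.688 km/s.
Transfer-orbit speed at r₂: v_a = √[μ(2/r₂ − 1/a_t)] = 5.9268 km/s.
Second burn Δv₂ = |v₂ − v_a| = 4.761 km/s.
Δv = Δv₁ + Δv₂ = 7.546 + 4.761 = 12.31 km/s.

Δv = 12300 m/s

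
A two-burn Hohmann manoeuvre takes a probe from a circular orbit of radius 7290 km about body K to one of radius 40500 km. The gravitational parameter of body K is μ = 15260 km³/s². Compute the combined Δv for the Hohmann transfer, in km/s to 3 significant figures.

Semi-major axis of the transfer orbit: a_t = (7290 + 40500)/2 = 23895 km.
Circular speed at r₁: v₁ = √(μ/r₁) = √(15260/7290) = 1.4468 km/s.
Transfer-orbit speed at r₁ (v² = μ(2/r − 1/a)): v_p = √[μ(2/r₁ − 1/a_t)] = 1.8836 km/s.
First burn Δv₁ = |v_p − v₁| = 0.4368 km/s.
At r₂, v₂ = √(μ/r₂) = 0.6138 km/s.
Transfer-orbit speed at r₂: v_a = √[μ(2/r₂ − 1/a_t)] = 0.3390 km/s.
Second burn Δv₂ = |v₂ − v_a| = 0.2748 km/s.
Total Δv = Δv₁ + Δv₂ = 0.7116 km/s.

Δv = 0.712 km/s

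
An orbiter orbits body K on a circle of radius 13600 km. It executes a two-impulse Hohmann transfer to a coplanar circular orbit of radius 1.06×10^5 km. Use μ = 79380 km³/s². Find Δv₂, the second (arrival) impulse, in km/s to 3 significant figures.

The Hohmann ellipse has a_t = (r₁ + r₂)/2 = 59800 km.
Circular speed at r = 1.060×10^5 km: v_c = √(μ/r) = 0.8654 km/s.
Transfer-orbit speed at the same r (vis-viva, a = a_t): v_t = √[μ(2/r − 1/a_t)] = 0.4127 km/s.
Δv₂ = |v_t − v_c| = |0.4127 − 0.8654| = 0.4527 km/s.

Δv₂ = 0.453 km/s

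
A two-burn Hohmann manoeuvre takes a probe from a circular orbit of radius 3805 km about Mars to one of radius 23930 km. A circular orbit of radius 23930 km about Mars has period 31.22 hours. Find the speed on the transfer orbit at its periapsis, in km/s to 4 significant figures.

v = 4.407 km/s

From Kepler's third law T² = 4π²r³/μ at r = 23930 km, T = 31.22 hours = 31.22 × 3600 s = 1.12392×10^5 s: μ = 4π²r³/T² = 42826.9 km³/s².
The Hohmann ellipse has a_t = (r₁ + r₂)/2 = 13867.5 km.
The periapsis of the transfer ellipse is at r = 3805 km.
Vis-viva: v = √[μ(2/r − 1/a_t)] = √[42826.9 × (2/3805 − 1/13867.5)] = 4.407 km/s.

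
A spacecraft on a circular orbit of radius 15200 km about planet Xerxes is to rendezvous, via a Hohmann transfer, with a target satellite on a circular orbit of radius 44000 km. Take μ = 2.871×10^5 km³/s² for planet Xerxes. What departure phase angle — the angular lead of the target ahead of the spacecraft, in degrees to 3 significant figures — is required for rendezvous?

Transfer-ellipse semi-major axis a_t = (r₁ + r₂)/2 = (15200 + 44000)/2 = 29600 km.
Transfer time t = π√(a_t³/μ) = 29860 s.
The target's mean motion on its circular orbit is ω₂ = √(μ/r₂³) = 5.805×10^-5 rad/s.
Angle swept by the target during transfer: ω₂·t = 1.7334 rad = 99.32°.
The spacecraft traverses 180° on the transfer ellipse, so the target must lead by 180° − 99.32° = 80.7°.

φ = 80.7°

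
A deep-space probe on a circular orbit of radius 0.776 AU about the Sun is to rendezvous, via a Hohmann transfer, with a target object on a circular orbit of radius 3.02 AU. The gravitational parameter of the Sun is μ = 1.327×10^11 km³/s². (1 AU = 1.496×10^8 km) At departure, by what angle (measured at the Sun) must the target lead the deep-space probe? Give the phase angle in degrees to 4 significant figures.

φ = 90.32°

In km: r₁ = 0.776 × 1.496×10^8 = 1.160896×10^8 km; r₂ = 3.02 × 1.496×10^8 = 4.51792×10^8 km.
Transfer-ellipse semi-major axis a_t = (r₁ + r₂)/2 = (1.160896×10^8 + 4.51792×10^8)/2 = 2.839408×10^8 km.
Transfer time t = π√(a_t³/μ) = 4.12626×10^7 s.
Target angular speed ω₂ = √(μ/r₂³) = 3.79339×10^-8 rad/s.
Angle swept by the target during transfer: ω₂·t = 1.56525 rad = 89.68°.
The deep-space probe traverses 180° on the transfer ellipse, so the target must lead by 180° − 89.68° = 90.32°.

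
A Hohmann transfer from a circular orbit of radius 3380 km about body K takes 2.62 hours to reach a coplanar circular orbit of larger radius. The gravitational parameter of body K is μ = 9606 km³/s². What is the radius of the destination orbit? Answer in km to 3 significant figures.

r₂ = 5470 km

Transfer time t = 2.62 hours = 9432 s, and t = π√(a_t³/μ).
So a_t = (μ t²/π²)^(1/3) = (9606 × (9432)² / π²)^(1/3) = 4424.0 km.
Since a_t = (r₁ + r₂)/2, r₂ = 2a_t − r₁ = 2×4424.0 − 3380 = 5468 km.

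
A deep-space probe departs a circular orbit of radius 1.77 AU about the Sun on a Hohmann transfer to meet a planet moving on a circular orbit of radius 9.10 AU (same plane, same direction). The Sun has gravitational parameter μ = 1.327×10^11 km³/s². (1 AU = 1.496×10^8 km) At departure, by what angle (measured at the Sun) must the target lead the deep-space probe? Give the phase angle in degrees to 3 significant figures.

In km: r₁ = 1.77 × 1.496×10^8 = 2.64792×10^8 km; r₂ = 9.10 × 1.496×10^8 = 1.36136×10^9 km.
Transfer-ellipse semi-major axis a_t = (r₁ + r₂)/2 = (2.64792×10^8 + 1.36136×10^9)/2 = 8.13076×10^8 km.
Transfer time t = π√(a_t³/μ) = 1.999×10^8 s.
Target angular speed ω₂ = √(μ/r₂³) = 7.252×10^-9 rad/s.
Angle swept by the target during transfer: ω₂·t = 1.450 rad = 83.08°.
The deep-space probe traverses 180° on the transfer ellipse, so the target must lead by 180° − 83.08° = 96.9°.

φ = 96.9°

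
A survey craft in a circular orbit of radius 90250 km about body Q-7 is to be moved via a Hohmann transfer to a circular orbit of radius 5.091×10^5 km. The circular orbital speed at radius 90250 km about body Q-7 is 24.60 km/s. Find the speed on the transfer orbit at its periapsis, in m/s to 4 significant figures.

From the circular-orbit relation v² = μ/r at r = 90250 km: μ = v²r = (24.60)² × 90250 = 5.46157×10^7 km³/s².
The Hohmann ellipse has a_t = (r₁ + r₂)/2 = 2.99675×10^5 km.
At periapsis, r = 90250 km.
Applying v² = μ(2/r − 1/a_t): v = 32.06 km/s.

v = 32060 m/s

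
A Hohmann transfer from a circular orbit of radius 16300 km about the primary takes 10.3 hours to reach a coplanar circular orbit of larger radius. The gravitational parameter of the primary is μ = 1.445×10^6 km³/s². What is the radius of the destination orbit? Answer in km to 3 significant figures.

r₂ = 1.01×10^5 km

Transfer time t = 10.3 hours = 37080 s, and t = π√(a_t³/μ).
So a_t = (μ t²/π²)^(1/3) = (1.445×10^6 × (37080)² / π²)^(1/3) = 58607 km.
Since a_t = (r₁ + r₂)/2, r₂ = 2a_t − r₁ = 2×58607 − 16300 = 1.00914×10^5 km.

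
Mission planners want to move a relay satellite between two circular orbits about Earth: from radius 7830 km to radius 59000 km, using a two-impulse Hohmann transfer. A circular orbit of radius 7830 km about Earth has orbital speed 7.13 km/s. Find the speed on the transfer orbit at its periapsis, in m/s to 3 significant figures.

v = 9470 m/s

From the circular-orbit relation v² = μ/r at r = 7830 km: μ = v²r = (7.13)² × 7830 = 3.98053×10^5 km³/s².
Semi-major axis of the transfer orbit: a_t = (7830 + 59000)/2 = 33415 km.
The periapsis of the transfer ellipse is at r = 7830 km.
Vis-viva: v = √[μ(2/r − 1/a_t)] = √[3.98053×10^5 × (2/7830 − 1/33415)] = 9.474 km/s.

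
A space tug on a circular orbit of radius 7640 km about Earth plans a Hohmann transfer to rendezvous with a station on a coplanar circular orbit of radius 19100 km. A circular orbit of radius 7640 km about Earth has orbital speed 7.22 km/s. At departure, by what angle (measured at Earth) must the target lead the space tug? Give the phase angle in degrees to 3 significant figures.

φ = 74.6°

From the circular-orbit relation v² = μ/r at r = 7640 km: μ = v²r = (7.22)² × 7640 = 3.98261×10^5 km³/s².
Transfer-ellipse semi-major axis a_t = (r₁ + r₂)/2 = (7640 + 19100)/2 = 13370 km.
The half-period of the transfer ellipse is t = π√(a_t³/μ) = 7696 s.
Target angular speed ω₂ = √(μ/r₂³) = 2.391×10^-4 rad/s.
Angle swept by the target during transfer: ω₂·t = 1.840 rad = 105.4°.
The space tug traverses 180° on the transfer ellipse, so the target must lead by 180° − 105.4° = 74.6°.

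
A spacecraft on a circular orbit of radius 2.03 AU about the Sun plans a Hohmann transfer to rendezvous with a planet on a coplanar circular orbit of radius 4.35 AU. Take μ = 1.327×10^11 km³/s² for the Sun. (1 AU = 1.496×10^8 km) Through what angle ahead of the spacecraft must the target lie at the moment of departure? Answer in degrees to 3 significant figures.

φ = 67.0°

In km: r₁ = 2.03 × 1.496×10^8 = 3.03688×10^8 km; r₂ = 4.35 × 1.496×10^8 = 6.5076×10^8 km.
Semi-major axis of the transfer orbit: a_t = (3.03688×10^8 + 6.5076×10^8)/2 = 4.77224×10^8 km.
Transfer time t = π√(a_t³/μ) = 8.991×10^7 s.
Target angular speed ω₂ = √(μ/r₂³) = 2.194×10^-8 rad/s.
Angle swept by the target during transfer: ω₂·t = 1.973 rad = 113.0°.
Arrival is 180° from departure on the ellipse, so φ = 180° − 113.0° = 67.0°.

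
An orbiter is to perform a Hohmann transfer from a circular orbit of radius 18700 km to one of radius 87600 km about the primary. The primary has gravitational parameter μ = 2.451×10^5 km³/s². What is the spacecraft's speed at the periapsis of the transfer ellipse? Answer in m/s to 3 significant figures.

v = 4650 m/s

Semi-major axis of the transfer orbit: a_t = (18700 + 87600)/2 = 53150 km.
The periapsis of the transfer ellipse is at r = 18700 km.
From the vis-viva equation, v = √[μ(2/r − 1/a_t)] = 4.648 km/s.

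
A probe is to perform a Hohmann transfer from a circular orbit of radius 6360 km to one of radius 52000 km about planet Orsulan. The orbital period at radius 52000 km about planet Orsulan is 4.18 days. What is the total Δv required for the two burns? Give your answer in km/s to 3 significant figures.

Δv = 1.35 km/s

From Kepler's third law T² = 4π²r³/μ at r = 52000 km, T = 4.18 days = 4.18 × 86400 s = 3.61152×10^5 s: μ = 4π²r³/T² = 42558.8 km³/s².
The Hohmann ellipse has a_t = (r₁ + r₂)/2 = 29180 km.
At r₁ the circular-orbit speed is v₁ = √(μ/r₁) = 2.5868 km/s.
Transfer-orbit speed at r₁ (vis-viva): v_p = √[μ(2/r₁ − 1/a_t)] = 3.4532 km/s.
First burn Δv₁ = |v_p − v₁| = 0.8664 km/s.
Circular speed at r₂: v₂ = √(μ/r₂) = 0.9047 km/s.
Transfer-orbit speed at r₂: v_a = √[μ(2/r₂ − 1/a_t)] = 0.4224 km/s.
Second burn Δv₂ = |v₂ − v_a| = 0.4823 km/s.
Total Δv = Δv₁ + Δv₂ = 1.349 km/s.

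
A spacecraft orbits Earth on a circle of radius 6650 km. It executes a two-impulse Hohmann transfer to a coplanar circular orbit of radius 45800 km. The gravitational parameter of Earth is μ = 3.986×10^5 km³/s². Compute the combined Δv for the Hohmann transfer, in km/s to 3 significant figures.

Δv = 3.95 km/s

Transfer-ellipse semi-major axis a_t = (r₁ + r₂)/2 = (6650 + 45800)/2 = 26225 km.
At r₁ the circular-orbit speed is v₁ = √(μ/r₁) = 7.7421 km/s.
On the transfer ellipse at r₁, v² = μ(2/r − 1/a) gives v_p = √[μ(2/r₁ − 1/a_t)] = 10.231 km/s.
First burn Δv₁ = |v_p − v₁| = 2.489 km/s.
Circular speed at r₂: v₂ = √(μ/r₂) = 2.95009 km/s.
Transfer-orbit speed at r₂: v_a = √[μ(2/r₂ − 1/a_t)] = 1.48556 km/s.
Second burn Δv₂ = |v₂ − v_a| = 1.465 km/s.
Δv = Δv₁ + Δv₂ = 2.489 + 1.465 = 3.954 km/s.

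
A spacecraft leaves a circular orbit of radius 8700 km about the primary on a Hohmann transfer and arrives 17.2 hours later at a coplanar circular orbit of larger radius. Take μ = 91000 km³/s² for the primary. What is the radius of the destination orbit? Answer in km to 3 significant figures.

Transfer time t = 17.2 hours = 61920 s, and t = π√(a_t³/μ).
So a_t = (μ t²/π²)^(1/3) = (91000 × (61920)² / π²)^(1/3) = 32820 km.
Since a_t = (r₁ + r₂)/2, r₂ = 2a_t − r₁ = 2×32820 − 8700 = 56940 km.

r₂ = 56900 km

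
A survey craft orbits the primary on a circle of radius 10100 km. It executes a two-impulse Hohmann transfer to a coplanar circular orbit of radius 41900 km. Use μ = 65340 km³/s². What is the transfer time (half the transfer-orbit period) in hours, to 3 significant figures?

t = 14.3 hours

The Hohmann ellipse has a_t = (r₁ + r₂)/2 = 26000 km.
Transfer time t = π√(a_t³/μ) = π√((26000)³ / 65340) = 51530 s.
Converting: 51530 s ÷ 3600 s/hour = 14.3 hours.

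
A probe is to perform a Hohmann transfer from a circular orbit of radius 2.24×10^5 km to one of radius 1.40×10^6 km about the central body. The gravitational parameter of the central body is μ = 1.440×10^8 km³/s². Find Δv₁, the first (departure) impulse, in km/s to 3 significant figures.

Δv₁ = 7.94 km/s

The Hohmann ellipse has a_t = (r₁ + r₂)/2 = 8.120×10^5 km.
On the circular orbit at r = 2.240×10^5 km, v_c = √(μ/r) = 25.3546 km/s.
Vis-viva on the transfer ellipse at r = 2.240×10^5 km gives v_t = √[μ(2/r − 1/a_t)] = 33.2923 km/s.
Δv₁ = |v_t − v_c| = |33.2923 − 25.3546| = 7.938 km/s.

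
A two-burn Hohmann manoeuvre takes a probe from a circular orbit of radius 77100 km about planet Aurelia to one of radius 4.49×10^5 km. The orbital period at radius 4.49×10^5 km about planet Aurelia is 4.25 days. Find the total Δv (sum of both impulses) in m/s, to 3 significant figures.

From Kepler's third law T² = 4π²r³/μ at r = 4.49×10^5 km, T = 4.25 days = 4.25 × 86400 s = 3.672×10^5 s: μ = 4π²r³/T² = 2.65029×10^7 km³/s².
The Hohmann ellipse has a_t = (r₁ + r₂)/2 = 2.6305×10^5 km.
Circular speed at r₁: v₁ = √(μ/r₁) = √(2.65029×10^7/77100) = 18.54042 km/s.
On the transfer ellipse at r₁, vis-viva gives v_p = √[μ(2/r₁ − 1/a_t)] = 24.22275 km/s.
First burn Δv₁ = |v_p − v₁| = 5.6823 km/s.
Circular speed at r₂: v₂ = √(μ/r₂) = 7.6829 km/s.
Transfer-orbit speed at r₂: v_a = √[μ(2/r₂ − 1/a_t)] = 4.1594 km/s.
Second burn Δv₂ = |v₂ − v_a| = 3.5235 km/s.
Δv = Δv₁ + Δv₂ = 5.6823 + 3.5235 = 9.206 km/s.

Δv = 9210 m/s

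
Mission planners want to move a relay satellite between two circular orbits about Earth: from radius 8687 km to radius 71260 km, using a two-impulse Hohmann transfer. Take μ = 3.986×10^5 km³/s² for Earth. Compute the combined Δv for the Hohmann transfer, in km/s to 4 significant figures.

Δv = 3.533 km/s

Transfer-ellipse semi-major axis a_t = (r₁ + r₂)/2 = (8687 + 71260)/2 = 39973.5 km.
At r₁ the circular-orbit speed is v₁ = √(μ/r₁) = 6.774 km/s.
On the transfer ellipse at r₁, vis-viva gives v_p = √[μ(2/r₁ − 1/a_t)] = 9.044 km/s.
First burn Δv₁ = |v_p − v₁| = 2.270 km/s.
Circular speed at r₂: v₂ = √(μ/r₂) = 2.3651 km/s.
Transfer-orbit speed at r₂: v_a = √[μ(2/r₂ − 1/a_t)] = 1.1025 km/s.
Second burn Δv₂ = |v₂ − v_a| = 1.263 km/s.
Total Δv = Δv₁ + Δv₂ = 3.533 km/s.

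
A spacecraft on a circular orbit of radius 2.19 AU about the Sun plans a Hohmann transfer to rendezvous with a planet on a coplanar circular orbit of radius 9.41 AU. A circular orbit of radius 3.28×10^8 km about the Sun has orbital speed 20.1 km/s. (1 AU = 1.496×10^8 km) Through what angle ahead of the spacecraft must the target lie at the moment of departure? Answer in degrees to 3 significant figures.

From the circular-orbit relation v² = μ/r at r = 3.28×10^8 km: μ = v²r = (20.1)² × 3.28×10^8 = 1.32515×10^11 km³/s².
In km: r₁ = 2.19 × 1.496×10^8 = 3.27624×10^8 km; r₂ = 9.41 × 1.496×10^8 = 1.407736×10^9 km.
Transfer-ellipse semi-major axis a_t = (r₁ + r₂)/2 = (3.27624×10^8 + 1.407736×10^9)/2 = 8.6768×10^8 km.
The half-period of the transfer ellipse is t = π√(a_t³/μ) = 2.2057×10^8 s.
The target's mean motion on its circular orbit is ω₂ = √(μ/r₂³) = 6.8921×10^-9 rad/s.
Angle swept by the target during transfer: ω₂·t = 1.5202 rad = 87.10°.
Arrival is 180° from departure on the ellipse, so φ = 180° − 87.10° = 92.9°.

φ = 92.9°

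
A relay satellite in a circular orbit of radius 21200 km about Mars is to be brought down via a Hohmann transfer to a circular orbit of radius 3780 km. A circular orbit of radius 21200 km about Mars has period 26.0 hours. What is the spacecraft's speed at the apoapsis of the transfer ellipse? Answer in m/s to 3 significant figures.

From Kepler's third law T² = 4π²r³/μ at r = 21200 km, T = 26.0 hours = 26.0 × 3600 s = 93600 s: μ = 4π²r³/T² = 42935.4 km³/s².
Semi-major axis of the transfer orbit: a_t = (21200 + 3780)/2 = 12490 km.
The apoapsis of the transfer ellipse is at r = 21200 km.
Applying v² = μ(2/r − 1/a_t): v = 0.7829 km/s.

v = 783 m/s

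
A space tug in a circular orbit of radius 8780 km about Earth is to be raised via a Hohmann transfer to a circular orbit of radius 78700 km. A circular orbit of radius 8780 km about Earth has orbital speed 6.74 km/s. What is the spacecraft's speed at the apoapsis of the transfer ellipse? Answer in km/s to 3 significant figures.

v = 1.01 km/s

From the circular-orbit relation v² = μ/r at r = 8780 km: μ = v²r = (6.74)² × 8780 = 3.98854×10^5 km³/s².
The Hohmann ellipse has a_t = (r₁ + r₂)/2 = 43740 km.
The apoapsis of the transfer ellipse is at r = 78700 km.
From the vis-viva equation, v = √[μ(2/r − 1/a_t)] = 1.009 km/s.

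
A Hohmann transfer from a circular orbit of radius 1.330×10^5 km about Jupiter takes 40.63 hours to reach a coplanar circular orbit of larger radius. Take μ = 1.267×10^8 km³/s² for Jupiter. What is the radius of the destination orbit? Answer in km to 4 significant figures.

r₂ = 1.167×10^6 km

Transfer time t = 40.63 hours = 1.46268×10^5 s, and t = π√(a_t³/μ).
So a_t = (μ t²/π²)^(1/3) = (1.267×10^8 × (1.46268×10^5)² / π²)^(1/3) = 6.5002×10^5 km.
Since a_t = (r₁ + r₂)/2, r₂ = 2a_t − r₁ = 2×6.5002×10^5 − 1.330×10^5 = 1.16704×10^6 km.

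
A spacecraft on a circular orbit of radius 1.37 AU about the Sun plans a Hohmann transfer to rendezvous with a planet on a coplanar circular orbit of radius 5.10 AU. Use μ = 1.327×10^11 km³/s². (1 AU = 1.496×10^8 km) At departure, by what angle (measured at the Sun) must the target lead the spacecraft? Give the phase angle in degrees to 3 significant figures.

In km: r₁ = 1.37 × 1.496×10^8 = 2.04952×10^8 km; r₂ = 5.10 × 1.496×10^8 = 7.6296×10^8 km.
The Hohmann ellipse has a_t = (r₁ + r₂)/2 = 4.83956×10^8 km.
The half-period of the transfer ellipse is t = π√(a_t³/μ) = 9.1817×10^7 s.
Target angular speed ω₂ = √(μ/r₂³) = 1.7286×10^-8 rad/s.
Angle swept by the target during transfer: ω₂·t = 1.587 rad = 90.93°.
Arrival is 180° from departure on the ellipse, so φ = 180° − 90.93° = 89.1°.

φ = 89.1°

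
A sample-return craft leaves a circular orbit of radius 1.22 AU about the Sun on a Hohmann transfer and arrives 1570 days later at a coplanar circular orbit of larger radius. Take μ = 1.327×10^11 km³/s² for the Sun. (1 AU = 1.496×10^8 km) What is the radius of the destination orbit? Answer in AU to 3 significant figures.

In km: r₁ = 1.22 × 1.496×10^8 = 1.82512×10^8 km.
Transfer time t = 1570 days = 1.35648×10^8 s, and t = π√(a_t³/μ).
So a_t = (μ t²/π²)^(1/3) = (1.327×10^11 × (1.35648×10^8)² / π²)^(1/3) = 6.2777×10^8 km.
Since a_t = (r₁ + r₂)/2, r₂ = 2a_t − r₁ = 2×6.2777×10^8 − 1.82512×10^8 = 1.073028×10^9 km.
In AU: r₂ = 1.073028×10^9 / 1.496×10^8 = 7.17 AU.

r₂ = 7.17 AU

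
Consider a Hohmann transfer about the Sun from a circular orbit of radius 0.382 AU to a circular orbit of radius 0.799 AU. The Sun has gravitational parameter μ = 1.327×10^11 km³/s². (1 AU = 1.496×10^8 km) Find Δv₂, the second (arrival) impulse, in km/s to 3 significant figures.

In km: r₁ = 0.382 × 1.496×10^8 = 5.71472×10^7 km; r₂ = 0.799 × 1.496×10^8 = 1.195304×10^8 km.
Transfer-ellipse semi-major axis a_t = (r₁ + r₂)/2 = (5.71472×10^7 + 1.195304×10^8)/2 = 8.83388×10^7 km.
On the circular orbit at r = 1.195304×10^8 km, v_c = √(μ/r) = 33.32 km/s.
Vis-viva on the transfer ellipse at r = 1.195304×10^8 km gives v_t = √[μ(2/r − 1/a_t)] = 26.80 km/s.
Δv₂ = |v_t − v_c| = |26.80 − 33.32| = 6.520 km/s.

Δv₂ = 6.52 km/s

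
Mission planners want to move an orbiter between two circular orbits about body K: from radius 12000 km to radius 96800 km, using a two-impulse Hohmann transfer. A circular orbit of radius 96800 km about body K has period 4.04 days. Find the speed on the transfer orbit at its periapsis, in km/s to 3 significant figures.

v = 6.60 km/s

From Kepler's third law T² = 4π²r³/μ at r = 96800 km, T = 4.04 days = 4.04 × 86400 s = 3.49056×10^5 s: μ = 4π²r³/T² = 2.93897×10^5 km³/s².
Transfer-ellipse semi-major axis a_t = (r₁ + r₂)/2 = (12000 + 96800)/2 = 54400 km.
At periapsis, r = 12000 km.
Applying v² = μ(2/r − 1/a_t): v = 6.602 km/s.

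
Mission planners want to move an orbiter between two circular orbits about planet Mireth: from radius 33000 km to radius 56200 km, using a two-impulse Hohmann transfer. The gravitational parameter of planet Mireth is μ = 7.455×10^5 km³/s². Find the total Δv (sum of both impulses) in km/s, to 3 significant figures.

The Hohmann ellipse has a_t = (r₁ + r₂)/2 = 44600 km.
Circular speed at r₁: v₁ = √(μ/r₁) = √(7.455×10^5/33000) = 4.7530 km/s.
Transfer-orbit speed at r₁ (vis-viva): v_p = √[μ(2/r₁ − 1/a_t)] = 5.3354 km/s.
First burn Δv₁ = |v_p − v₁| = 0.5824 km/s.
Circular speed at r₂: v₂ = √(μ/r₂) = 3.6421 km/s.
Transfer-orbit speed at r₂: v_a = √[μ(2/r₂ − 1/a_t)] = 3.1329 km/s.
Second burn Δv₂ = |v₂ − v_a| = 0.5092 km/s.
Total Δv = Δv₁ + Δv₂ = 1.092 km/s.

Δv = 1.09 km/s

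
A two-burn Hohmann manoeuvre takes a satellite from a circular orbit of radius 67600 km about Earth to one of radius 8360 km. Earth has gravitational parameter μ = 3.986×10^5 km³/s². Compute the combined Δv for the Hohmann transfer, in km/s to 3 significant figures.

Transfer-ellipse semi-major axis a_t = (r₁ + r₂)/2 = (67600 + 8360)/2 = 37980 km.
Circular speed at r₁: v₁ = √(μ/r₁) = √(3.986×10^5/67600) = 2.428 km/s.
Transfer-orbit speed at r₁ (v² = μ(2/r − 1/a)): v_a = √[μ(2/r₁ − 1/a_t)] = 1.139 km/s.
First burn Δv₁ = |v_a − v₁| = 1.289 km/s.
Circular speed at r₂: v₂ = √(μ/r₂) = 6.905 km/s.
Transfer-orbit speed at r₂: v_p = √[μ(2/r₂ − 1/a_t)] = 9.212 km/s.
Second burn Δv₂ = |v₂ − v_p| = 2.307 km/s.
Δv = Δv₁ + Δv₂ = 1.289 + 2.307 = 3.596 km/s.

Δv = 3.60 km/s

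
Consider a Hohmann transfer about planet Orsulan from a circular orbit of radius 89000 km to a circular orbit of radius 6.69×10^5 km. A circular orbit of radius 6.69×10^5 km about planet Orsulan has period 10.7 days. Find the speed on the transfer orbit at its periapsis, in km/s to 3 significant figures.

v = 16.6 km/s

From Kepler's third law T² = 4π²r³/μ at r = 6.69×10^5 km, T = 10.7 days = 10.7 × 86400 s = 9.2448×10^5 s: μ = 4π²r³/T² = 1.38307×10^7 km³/s².
Transfer-ellipse semi-major axis a_t = (r₁ + r₂)/2 = (89000 + 6.690×10^5)/2 = 3.790×10^5 km.
At periapsis, r = 89000 km.
Applying v² = μ(2/r − 1/a_t): v = 16.56 km/s.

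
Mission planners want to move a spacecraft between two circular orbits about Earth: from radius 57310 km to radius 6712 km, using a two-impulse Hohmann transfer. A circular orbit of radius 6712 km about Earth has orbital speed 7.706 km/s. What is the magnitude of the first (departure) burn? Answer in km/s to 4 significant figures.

From the circular-orbit relation v² = μ/r at r = 6712 km: μ = v²r = (7.706)² × 6712 = 3.98575×10^5 km³/s².
Transfer-ellipse semi-major axis a_t = (r₁ + r₂)/2 = (57310 + 6712)/2 = 32011 km.
Circular speed at r = 57310 km: v_c = √(μ/r) = 2.6372 km/s.
Vis-viva on the transfer ellipse at r = 57310 km gives v_t = √[μ(2/r − 1/a_t)] = 1.2076 km/s.
Δv₁ = |v_t − v_c| = |1.2076 − 2.6372| = 1.430 km/s.

Δv₁ = 1.430 km/s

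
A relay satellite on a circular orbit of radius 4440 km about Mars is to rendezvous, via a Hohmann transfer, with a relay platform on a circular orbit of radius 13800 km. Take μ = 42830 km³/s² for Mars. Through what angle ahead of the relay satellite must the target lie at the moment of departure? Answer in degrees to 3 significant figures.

Semi-major axis of the transfer orbit: a_t = (4440 + 13800)/2 = 9120 km.
The half-period of the transfer ellipse is t = π√(a_t³/μ) = 13221 s.
The target's mean motion on its circular orbit is ω₂ = √(μ/r₂³) = 1.2766×10^-4 rad/s.
Angle swept by the target during transfer: ω₂·t = 1.6878 rad = 96.70°.
The relay satellite traverses 180° on the transfer ellipse, so the target must lead by 180° − 96.70° = 83.3°.

φ = 83.3°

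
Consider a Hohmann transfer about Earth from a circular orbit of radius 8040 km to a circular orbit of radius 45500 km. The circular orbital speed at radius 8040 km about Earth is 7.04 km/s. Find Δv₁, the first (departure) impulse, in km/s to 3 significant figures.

From the circular-orbit relation v² = μ/r at r = 8040 km: μ = v²r = (7.04)² × 8040 = 3.98475×10^5 km³/s².
Transfer-ellipse semi-major axis a_t = (r₁ + r₂)/2 = (8040 + 45500)/2 = 26770 km.
On the circular orbit at r = 8040 km, v_c = √(μ/r) = 7.040 km/s.
Transfer-orbit speed at the same r (vis-viva, a = a_t): v_t = √[μ(2/r − 1/a_t)] = 9.178 km/s.
Δv₁ = |v_t − v_c| = |9.178 − 7.040| = 2.138 km/s.

Δv₁ = 2.14 km/s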